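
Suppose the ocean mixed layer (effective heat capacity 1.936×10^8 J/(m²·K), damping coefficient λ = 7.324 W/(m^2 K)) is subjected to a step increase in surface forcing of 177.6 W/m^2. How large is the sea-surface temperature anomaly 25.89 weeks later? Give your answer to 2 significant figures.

11 K

Areal heat capacity C = 1.936×10^8 J/(m²·K) (given).
τ = C / λ = 1.94×10^8 / 7.324 = 2.64×10^7 s.
Equilibrium anomaly ΔT_eq = F / λ = 177.6 / 7.324 = 24.2 K.
t = 25.89 weeks = 1.57×10^7 s, so t/τ = 0.592.
ΔT(t) = ΔT_eq (1 − e^(−t/τ)) = 24.2 × (1 − e^−0.592) = 10.8 K.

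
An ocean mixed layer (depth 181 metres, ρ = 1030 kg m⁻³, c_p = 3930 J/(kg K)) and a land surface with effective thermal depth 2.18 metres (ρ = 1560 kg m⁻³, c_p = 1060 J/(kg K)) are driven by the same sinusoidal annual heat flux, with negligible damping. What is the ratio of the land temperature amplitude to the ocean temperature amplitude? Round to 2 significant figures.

200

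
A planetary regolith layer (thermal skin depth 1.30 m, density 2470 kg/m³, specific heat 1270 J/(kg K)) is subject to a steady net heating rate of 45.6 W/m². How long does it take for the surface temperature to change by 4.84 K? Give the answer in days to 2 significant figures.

5.0 days

Areal heat capacity C = ρ c_p D = 2470 × 1270 × 1.30 = 4.08×10^6 J/(m²·K).
Time required: Δt = C ΔT / F = 4.08×10^6 × 4.84 / 45.6 = 4.33×10^5 s.
In days: 4.33×10^5 s / (86400 s/day) = 5.01 days.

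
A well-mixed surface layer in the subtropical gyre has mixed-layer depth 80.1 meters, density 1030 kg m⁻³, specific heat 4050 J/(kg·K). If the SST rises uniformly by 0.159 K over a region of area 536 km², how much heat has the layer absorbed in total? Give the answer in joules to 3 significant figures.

Areal heat capacity C = ρ c_p D = 1030 × 4050 × 80.1 = 3.34×10^8 J m⁻² K⁻¹.
Heat per unit area: q = C ΔT = 3.34×10^8 × 0.159 = 5.31×10^7 J/m².
Total heat: Q = q × A = 5.31×10^7 × (536 × 10⁶ m²) = 2.85×10^16 J.

2.85×10^16 J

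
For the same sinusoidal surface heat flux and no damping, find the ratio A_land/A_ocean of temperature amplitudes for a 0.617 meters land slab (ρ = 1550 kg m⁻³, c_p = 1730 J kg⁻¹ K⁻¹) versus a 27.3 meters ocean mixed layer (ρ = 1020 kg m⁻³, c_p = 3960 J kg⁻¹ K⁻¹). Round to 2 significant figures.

C_ocean = 1020 × 3960 × 27.3 = 1.10×10^8 J/(m²·K).
C_land = 1550 × 1730 × 0.617 = 1.65×10^6 J/(m²·K).
Undamped amplitude ∝ 1/C, so A_land/A_ocean = C_ocean/C_land = 66.6.

67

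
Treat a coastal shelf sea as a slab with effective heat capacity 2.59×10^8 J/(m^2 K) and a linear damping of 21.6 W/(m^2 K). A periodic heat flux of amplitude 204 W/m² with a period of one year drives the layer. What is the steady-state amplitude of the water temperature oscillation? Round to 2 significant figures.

3.6 K

Areal heat capacity C = 2.59×10^8 J/(m^2 K) (given).
Angular frequency ω = 2π / T = 2π / 3.15×10^7 s = 1.99×10^-7 s⁻¹.
√((Cω)² + λ²) = √((51.6)² + 21.6²) = 55.9 W/(m²·K).
Amplitude A = F₀ / √((Cω)²+λ²) = 204 / 55.9 = 3.65 K.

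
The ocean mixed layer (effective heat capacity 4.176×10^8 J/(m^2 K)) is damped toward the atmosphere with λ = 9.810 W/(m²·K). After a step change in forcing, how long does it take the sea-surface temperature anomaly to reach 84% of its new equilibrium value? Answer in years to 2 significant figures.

2.5 years

Areal heat capacity C = 4.176×10^8 J/(m^2 K) (given).
τ = C / λ = 4.18×10^8 / 9.810 = 4.26×10^7 s.
Fraction reached: 1 − e^(−t/τ) = 0.84 ⇒ t = −τ ln(1 − 0.84) = τ × 1.83.
t = 7.80×10^7 s = 2.47 years.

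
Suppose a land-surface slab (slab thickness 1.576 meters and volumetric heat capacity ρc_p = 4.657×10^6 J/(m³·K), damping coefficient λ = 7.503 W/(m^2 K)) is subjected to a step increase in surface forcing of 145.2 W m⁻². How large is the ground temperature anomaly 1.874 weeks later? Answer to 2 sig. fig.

13 K

Areal heat capacity C = ρc_p × D = 4.657×10^6 × 1.576 = 7.34×10^6 J/(m^2 K).
τ = C / λ = 7.34×10^6 / 7.503 = 9.78×10^5 s.
Equilibrium anomaly ΔT_eq = F / λ = 145.2 / 7.503 = 19.4 K.
t = 1.874 weeks = 1.13×10^6 s, so t/τ = 1.16.
ΔT(t) = ΔT_eq (1 − e^(−t/τ)) = 19.4 × (1 − e^−1.16) = 13.3 K.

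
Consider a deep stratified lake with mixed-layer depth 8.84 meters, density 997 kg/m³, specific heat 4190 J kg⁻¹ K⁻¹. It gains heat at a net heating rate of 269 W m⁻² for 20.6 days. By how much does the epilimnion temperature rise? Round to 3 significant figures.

Areal heat capacity C = ρ c_p D = 997 × 4190 × 8.84 = 3.69×10^7 J m⁻² K⁻¹.
Net heat input Q = F Δt = 269 × (20.6 days × 86400 s/day) = 4.79×10^8 J/m².
ΔT = Q / C = 4.79×10^8 / 3.69×10^7 = 13.0 K.

13.0 K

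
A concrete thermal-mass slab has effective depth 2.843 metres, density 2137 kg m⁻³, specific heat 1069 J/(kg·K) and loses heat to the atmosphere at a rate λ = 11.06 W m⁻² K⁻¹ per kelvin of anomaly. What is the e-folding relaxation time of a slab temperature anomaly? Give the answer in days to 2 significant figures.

6.8 days

Areal heat capacity C = ρ c_p D = 2137 × 1069 × 2.843 = 6.49×10^6 J/(m^2 K).
Relaxation time τ = C / λ = 6.49×10^6 / 11.06 = 5.87×10^5 s.
In days: 5.87×10^5 s / (86400 s/day) = 6.80 days.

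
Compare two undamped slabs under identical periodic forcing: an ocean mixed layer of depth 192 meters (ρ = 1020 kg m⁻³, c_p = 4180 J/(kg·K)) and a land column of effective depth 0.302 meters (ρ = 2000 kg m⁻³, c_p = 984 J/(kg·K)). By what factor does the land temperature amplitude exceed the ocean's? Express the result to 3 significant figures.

1380

C_ocean = 1020 × 4180 × 192 = 8.19×10^8 J/(m²·K).
C_land = 2000 × 984 × 0.302 = 5.94×10^5 J/(m²·K).
Undamped amplitude ∝ 1/C, so A_land/A_ocean = C_ocean/C_land = 1380.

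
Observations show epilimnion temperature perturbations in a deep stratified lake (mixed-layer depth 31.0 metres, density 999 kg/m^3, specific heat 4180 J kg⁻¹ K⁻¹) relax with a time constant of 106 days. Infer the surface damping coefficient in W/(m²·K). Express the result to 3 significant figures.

14.1

Areal heat capacity C = ρ c_p D = 999 × 4180 × 31.0 = 1.29×10^8 J/(m²·K).
τ = 106 days = 9.16×10^6 s.
λ = C / τ = 1.29×10^8 / 9.16×10^6 = 14.1 W/(m²·K).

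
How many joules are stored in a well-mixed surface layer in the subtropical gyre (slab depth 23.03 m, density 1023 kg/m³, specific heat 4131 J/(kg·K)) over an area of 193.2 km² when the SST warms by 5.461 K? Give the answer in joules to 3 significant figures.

Areal heat capacity C = ρ c_p D = 1023 × 4131 × 23.03 = 9.73×10^7 J m⁻² K⁻¹.
Heat per unit area: q = C ΔT = 9.73×10^7 × 5.461 = 5.31×10^8 J/m².
Total heat: Q = q × A = 5.31×10^8 × (193.2 × 10⁶ m²) = 1.03×10^17 J.

1.03×10^17 J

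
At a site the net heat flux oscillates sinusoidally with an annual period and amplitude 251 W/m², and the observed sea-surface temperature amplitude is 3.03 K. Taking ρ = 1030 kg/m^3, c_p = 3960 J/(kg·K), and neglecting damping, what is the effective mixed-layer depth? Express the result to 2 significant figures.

ω = 2π / 3.15×10^7 s = 1.99×10^-7 s⁻¹.
Required C = F₀ / (A ω) = 251 / (3.03 × 1.99×10^-7) = 4.16×10^8 J/(m²·K).
D = C / (ρ c_p) = 4.16×10^8 / (1030 × 3960) = 102 m.

100 m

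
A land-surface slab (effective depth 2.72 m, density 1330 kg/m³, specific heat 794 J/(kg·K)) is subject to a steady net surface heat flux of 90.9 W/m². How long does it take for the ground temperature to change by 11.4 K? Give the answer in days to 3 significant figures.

Areal heat capacity C = ρ c_p D = 1330 × 794 × 2.72 = 2.87×10^6 J m⁻² K⁻¹.
Time required: Δt = C ΔT / F = 2.87×10^6 × 11.4 / 90.9 = 3.60×10^5 s.
In days: 3.60×10^5 s / (86400 s/day) = 4.17 days.

4.17 days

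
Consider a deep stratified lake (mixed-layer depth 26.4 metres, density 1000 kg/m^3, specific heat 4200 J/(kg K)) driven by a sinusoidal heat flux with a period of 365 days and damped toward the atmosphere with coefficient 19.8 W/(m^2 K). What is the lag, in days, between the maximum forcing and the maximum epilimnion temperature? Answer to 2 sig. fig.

Areal heat capacity C = ρ c_p D = 1000 × 4200 × 26.4 = 1.11×10^8 J/(m²·K).
ω = 2π / 3.15×10^7 s = 1.99×10^-7 s⁻¹.
Phase lag φ = arctan(Cω/λ) = arctan(22.1/19.8) = 0.840 rad.
Time lag = φ / ω = 0.840 / 1.99×10^-7 = 4.22×10^6 s = 48.8 days.

49 days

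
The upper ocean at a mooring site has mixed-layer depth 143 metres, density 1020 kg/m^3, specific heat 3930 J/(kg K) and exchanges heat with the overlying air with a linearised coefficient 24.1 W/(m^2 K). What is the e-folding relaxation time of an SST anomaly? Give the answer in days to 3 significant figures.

275 days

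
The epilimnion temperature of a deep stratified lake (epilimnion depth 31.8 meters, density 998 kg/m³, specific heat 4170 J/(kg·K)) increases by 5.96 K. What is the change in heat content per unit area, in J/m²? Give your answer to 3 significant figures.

7.89×10^8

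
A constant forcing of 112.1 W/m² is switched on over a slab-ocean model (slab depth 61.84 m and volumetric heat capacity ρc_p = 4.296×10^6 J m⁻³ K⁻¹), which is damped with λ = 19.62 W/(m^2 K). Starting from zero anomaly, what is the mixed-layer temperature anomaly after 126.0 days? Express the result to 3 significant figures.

3.16 K

Areal heat capacity C = ρc_p × D = 4.296×10^6 × 61.84 = 2.66×10^8 J/(m²·K).
τ = C / λ = 2.66×10^8 / 19.62 = 1.35×10^7 s.
Equilibrium anomaly ΔT_eq = F / λ = 112.1 / 19.62 = 5.71 K.
t = 126.0 days = 1.09×10^7 s, so t/τ = 0.804.
ΔT(t) = ΔT_eq (1 − e^(−t/τ)) = 5.71 × (1 − e^−0.804) = 3.16 K.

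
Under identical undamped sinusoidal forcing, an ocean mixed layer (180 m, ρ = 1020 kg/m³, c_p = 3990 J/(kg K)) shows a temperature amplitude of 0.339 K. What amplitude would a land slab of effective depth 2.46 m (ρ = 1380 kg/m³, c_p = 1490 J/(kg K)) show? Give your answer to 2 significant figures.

49 K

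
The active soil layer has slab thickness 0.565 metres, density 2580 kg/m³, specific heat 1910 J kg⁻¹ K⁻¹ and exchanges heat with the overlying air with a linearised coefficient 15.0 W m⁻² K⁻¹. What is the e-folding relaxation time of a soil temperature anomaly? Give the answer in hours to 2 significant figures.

52 hours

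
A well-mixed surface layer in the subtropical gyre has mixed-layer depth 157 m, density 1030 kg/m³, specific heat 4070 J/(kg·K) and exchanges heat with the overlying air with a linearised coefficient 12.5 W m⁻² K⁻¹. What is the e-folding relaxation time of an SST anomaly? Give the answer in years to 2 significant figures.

1.7 years

Areal heat capacity C = ρ c_p D = 1030 × 4070 × 157 = 6.58×10^8 J/(m^2 K).
Relaxation time τ = C / λ = 6.58×10^8 / 12.5 = 5.27×10^7 s.
In years: 5.27×10^7 s / (3.156×10^7 s/year) = 1.67 years.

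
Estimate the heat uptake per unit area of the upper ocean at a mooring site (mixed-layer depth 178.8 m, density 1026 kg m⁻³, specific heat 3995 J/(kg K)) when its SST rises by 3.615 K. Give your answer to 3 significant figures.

2.65×10^9

Areal heat capacity C = ρ c_p D = 1026 × 3995 × 178.8 = 7.33×10^8 J m⁻² K⁻¹.
ΔQ = C ΔT = 7.33×10^8 × 3.615 = 2.65×10^9 J/m².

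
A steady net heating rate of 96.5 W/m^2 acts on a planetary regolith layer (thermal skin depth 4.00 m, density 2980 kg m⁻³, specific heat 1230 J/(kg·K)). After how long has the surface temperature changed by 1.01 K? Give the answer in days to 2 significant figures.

1.8 days

Areal heat capacity C = ρ c_p D = 2980 × 1230 × 4.00 = 1.47×10^7 J m⁻² K⁻¹.
Time required: Δt = C ΔT / F = 1.47×10^7 × 1.01 / 96.5 = 1.53×10^5 s.
In days: 1.53×10^5 s / (86400 s/day) = 1.78 days.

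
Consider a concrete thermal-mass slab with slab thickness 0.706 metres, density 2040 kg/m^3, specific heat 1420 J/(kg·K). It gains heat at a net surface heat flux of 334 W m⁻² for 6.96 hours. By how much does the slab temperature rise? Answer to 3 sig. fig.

4.09 K

Areal heat capacity C = ρ c_p D = 2040 × 1420 × 0.706 = 2.05×10^6 J m⁻² K⁻¹.
Net heat input Q = F Δt = 334 × (6.96 hours × 3600 s/hour) = 8.37×10^6 J/m².
ΔT = Q / C = 8.37×10^6 / 2.05×10^6 = 4.09 K.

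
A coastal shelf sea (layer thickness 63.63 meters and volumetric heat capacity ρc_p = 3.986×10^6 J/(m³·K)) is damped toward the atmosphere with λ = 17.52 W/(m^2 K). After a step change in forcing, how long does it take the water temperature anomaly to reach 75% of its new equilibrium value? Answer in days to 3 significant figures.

Areal heat capacity C = ρc_p × D = 3.986×10^6 × 63.63 = 2.54×10^8 J/(m²·K).
τ = C / λ = 2.54×10^8 / 17.52 = 1.45×10^7 s.
Fraction reached: 1 − e^(−t/τ) = 0.75 ⇒ t = −τ ln(1 − 0.75) = τ × 1.39.
t = 2.01×10^7 s = 232 days.

232 days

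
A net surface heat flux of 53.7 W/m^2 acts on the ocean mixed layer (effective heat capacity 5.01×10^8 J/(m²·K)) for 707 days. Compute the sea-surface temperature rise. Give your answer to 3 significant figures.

6.55 K

Areal heat capacity C = 5.01×10^8 J/(m²·K) (given).
Net heat input Q = F Δt = 53.7 × (707 days × 86400 s/day) = 3.28×10^9 J/m².
ΔT = Q / C = 3.28×10^9 / 5.01×10^8 = 6.55 K.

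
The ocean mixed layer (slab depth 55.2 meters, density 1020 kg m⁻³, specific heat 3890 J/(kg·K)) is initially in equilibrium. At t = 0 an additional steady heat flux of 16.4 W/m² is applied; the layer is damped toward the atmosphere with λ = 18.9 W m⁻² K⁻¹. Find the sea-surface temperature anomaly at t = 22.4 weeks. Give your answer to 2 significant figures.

0.60 K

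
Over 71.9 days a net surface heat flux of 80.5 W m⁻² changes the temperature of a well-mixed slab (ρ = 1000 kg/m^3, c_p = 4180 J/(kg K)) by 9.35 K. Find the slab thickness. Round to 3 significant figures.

Heat input Q = F Δt = 80.5 × 6.21×10^6 s = 5.00×10^8 J/m².
Required areal heat capacity C = Q / ΔT = 5.35×10^7 J/(m²·K).
Depth D = C / (ρ c_p) = 5.35×10^7 / (1000 × 4180) = 12.8 m.

12.8 m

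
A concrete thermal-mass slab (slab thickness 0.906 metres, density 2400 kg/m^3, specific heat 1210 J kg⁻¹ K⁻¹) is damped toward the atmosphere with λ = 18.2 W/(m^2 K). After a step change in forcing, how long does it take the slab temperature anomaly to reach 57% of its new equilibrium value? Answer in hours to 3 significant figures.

33.9 hours

Areal heat capacity C = ρ c_p D = 2400 × 1210 × 0.906 = 2.63×10^6 J/(m²·K).
τ = C / λ = 2.63×10^6 / 18.2 = 1.45×10^5 s.
Fraction reached: 1 − e^(−t/τ) = 0.57 ⇒ t = −τ ln(1 − 0.57) = τ × 0.844.
t = 1.22×10^5 s = 33.9 hours.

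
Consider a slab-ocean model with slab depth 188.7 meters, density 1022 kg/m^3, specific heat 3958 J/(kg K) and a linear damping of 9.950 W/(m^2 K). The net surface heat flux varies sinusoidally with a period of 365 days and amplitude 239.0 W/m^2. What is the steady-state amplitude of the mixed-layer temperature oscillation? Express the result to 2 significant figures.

Areal heat capacity C = ρ c_p D = 1022 × 3958 × 188.7 = 7.63×10^8 J/(m^2 K).
Angular frequency ω = 2π / T = 2π / 3.15×10^7 s = 1.99×10^-7 s⁻¹.
√((Cω)² + λ²) = √((152)² + 9.950²) = 152 W/(m²·K).
Amplitude A = F₀ / √((Cω)²+λ²) = 239.0 / 152 = 1.57 K.

1.6 K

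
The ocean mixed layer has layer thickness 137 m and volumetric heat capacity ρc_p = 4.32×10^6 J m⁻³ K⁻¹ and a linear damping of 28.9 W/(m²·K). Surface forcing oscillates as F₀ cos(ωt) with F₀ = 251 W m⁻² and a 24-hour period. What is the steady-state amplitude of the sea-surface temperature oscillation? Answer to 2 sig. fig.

0.0058 K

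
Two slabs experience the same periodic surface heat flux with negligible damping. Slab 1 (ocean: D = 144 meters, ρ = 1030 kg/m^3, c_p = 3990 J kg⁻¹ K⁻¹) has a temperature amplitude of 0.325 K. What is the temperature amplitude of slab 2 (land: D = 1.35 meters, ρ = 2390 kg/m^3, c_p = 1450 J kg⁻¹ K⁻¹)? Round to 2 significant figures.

C_ocean = 5.92×10^8 J/(m²·K); C_land = 4.68×10^6 J/(m²·K).
A ∝ 1/C ⇒ A_land = A_ocean × C_ocean/C_land = 0.325 × 126 = 41.1 K.

41 K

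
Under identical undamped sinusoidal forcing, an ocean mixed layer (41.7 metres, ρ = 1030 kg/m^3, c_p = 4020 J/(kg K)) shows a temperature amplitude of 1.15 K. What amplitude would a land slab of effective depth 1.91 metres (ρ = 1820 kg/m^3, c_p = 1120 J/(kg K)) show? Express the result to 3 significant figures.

51.0 K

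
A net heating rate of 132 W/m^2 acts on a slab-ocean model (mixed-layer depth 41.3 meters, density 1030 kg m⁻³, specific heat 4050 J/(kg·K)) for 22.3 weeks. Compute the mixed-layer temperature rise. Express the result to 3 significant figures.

10.3 K

Areal heat capacity C = ρ c_p D = 1030 × 4050 × 41.3 = 1.72×10^8 J m⁻² K⁻¹.
Net heat input Q = F Δt = 132 × (22.3 weeks × 6.048×10^5 s/week) = 1.78×10^9 J/m².
ΔT = Q / C = 1.78×10^9 / 1.72×10^8 = 10.3 K.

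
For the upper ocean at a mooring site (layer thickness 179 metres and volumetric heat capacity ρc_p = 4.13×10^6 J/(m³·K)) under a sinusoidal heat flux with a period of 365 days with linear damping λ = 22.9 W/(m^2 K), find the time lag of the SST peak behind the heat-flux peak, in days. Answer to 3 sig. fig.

Areal heat capacity C = ρc_p × D = 4.13×10^6 × 179 = 7.39×10^8 J m⁻² K⁻¹.
ω = 2π / 3.15×10^7 s = 1.99×10^-7 s⁻¹.
Phase lag φ = arctan(Cω/λ) = arctan(147/22.9) = 1.42 rad.
Time lag = φ / ω = 1.42 / 1.99×10^-7 = 7.11×10^6 s = 82.3 days.

82.3 days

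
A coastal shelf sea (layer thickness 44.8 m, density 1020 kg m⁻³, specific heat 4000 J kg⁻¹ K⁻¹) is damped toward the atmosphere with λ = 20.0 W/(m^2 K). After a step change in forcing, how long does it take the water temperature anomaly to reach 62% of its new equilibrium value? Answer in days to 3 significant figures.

Areal heat capacity C = ρ c_p D = 1020 × 4000 × 44.8 = 1.83×10^8 J m⁻² K⁻¹.
τ = C / λ = 1.83×10^8 / 20.0 = 9.14×10^6 s.
Fraction reached: 1 − e^(−t/τ) = 0.62 ⇒ t = −τ ln(1 − 0.62) = τ × 0.968.
t = 8.84×10^6 s = 102 days.

102 days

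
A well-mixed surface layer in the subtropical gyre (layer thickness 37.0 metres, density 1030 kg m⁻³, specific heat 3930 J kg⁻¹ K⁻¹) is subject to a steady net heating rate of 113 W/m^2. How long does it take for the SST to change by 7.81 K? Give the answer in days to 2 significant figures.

Areal heat capacity C = ρ c_p D = 1030 × 3930 × 37.0 = 1.50×10^8 J/(m^2 K).
Time required: Δt = C ΔT / F = 1.50×10^8 × 7.81 / 113 = 1.04×10^7 s.
In days: 1.04×10^7 s / (86400 s/day) = 120 days.

120 days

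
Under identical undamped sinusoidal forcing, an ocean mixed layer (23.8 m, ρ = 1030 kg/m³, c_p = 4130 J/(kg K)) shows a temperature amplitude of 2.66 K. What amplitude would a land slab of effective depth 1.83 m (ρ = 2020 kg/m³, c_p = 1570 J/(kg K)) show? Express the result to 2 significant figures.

C_ocean = 1.01×10^8 J/(m²·K); C_land = 5.80×10^6 J/(m²·K).
A ∝ 1/C ⇒ A_land = A_ocean × C_ocean/C_land = 2.66 × 17.4 = 46.4 K.

46 K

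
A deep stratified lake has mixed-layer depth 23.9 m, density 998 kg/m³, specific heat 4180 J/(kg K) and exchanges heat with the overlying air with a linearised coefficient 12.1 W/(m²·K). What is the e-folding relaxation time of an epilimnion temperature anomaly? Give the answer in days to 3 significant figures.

95.4 days

Areal heat capacity C = ρ c_p D = 998 × 4180 × 23.9 = 9.97×10^7 J/(m²·K).
Relaxation time τ = C / λ = 9.97×10^7 / 12.1 = 8.24×10^6 s.
In days: 8.24×10^6 s / (86400 s/day) = 95.4 days.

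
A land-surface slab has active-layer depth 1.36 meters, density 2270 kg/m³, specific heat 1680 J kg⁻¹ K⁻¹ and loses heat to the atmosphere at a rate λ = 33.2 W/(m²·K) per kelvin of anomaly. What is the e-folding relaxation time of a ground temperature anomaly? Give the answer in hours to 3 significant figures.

Areal heat capacity C = ρ c_p D = 2270 × 1680 × 1.36 = 5.19×10^6 J m⁻² K⁻¹.
Relaxation time τ = C / λ = 5.19×10^6 / 33.2 = 1.56×10^5 s.
In hours: 1.56×10^5 s / (3600 s/hour) = 43.4 hours.

43.4 hours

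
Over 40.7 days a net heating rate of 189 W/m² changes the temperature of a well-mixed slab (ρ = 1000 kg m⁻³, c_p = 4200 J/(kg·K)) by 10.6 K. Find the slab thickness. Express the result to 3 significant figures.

14.9 m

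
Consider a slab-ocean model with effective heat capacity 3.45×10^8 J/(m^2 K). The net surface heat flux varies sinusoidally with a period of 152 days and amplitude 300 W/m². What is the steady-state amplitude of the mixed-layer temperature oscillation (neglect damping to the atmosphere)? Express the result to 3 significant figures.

1.82 K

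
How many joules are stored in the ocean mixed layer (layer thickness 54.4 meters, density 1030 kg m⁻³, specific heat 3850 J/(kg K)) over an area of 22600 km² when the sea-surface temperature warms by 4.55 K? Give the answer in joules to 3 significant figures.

2.22×10^19 J

Areal heat capacity C = ρ c_p D = 1030 × 3850 × 54.4 = 2.16×10^8 J/(m²·K).
Heat per unit area: q = C ΔT = 2.16×10^8 × 4.55 = 9.82×10^8 J/m².
Total heat: Q = q × A = 9.82×10^8 × (22600 × 10⁶ m²) = 2.22×10^19 J.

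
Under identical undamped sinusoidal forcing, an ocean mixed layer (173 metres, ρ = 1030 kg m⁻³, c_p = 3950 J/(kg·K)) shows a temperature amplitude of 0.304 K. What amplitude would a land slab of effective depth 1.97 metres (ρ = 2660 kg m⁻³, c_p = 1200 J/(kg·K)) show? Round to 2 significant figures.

C_ocean = 7.04×10^8 J/(m²·K); C_land = 6.29×10^6 J/(m²·K).
A ∝ 1/C ⇒ A_land = A_ocean × C_ocean/C_land = 0.304 × 112 = 34.0 K.

34 K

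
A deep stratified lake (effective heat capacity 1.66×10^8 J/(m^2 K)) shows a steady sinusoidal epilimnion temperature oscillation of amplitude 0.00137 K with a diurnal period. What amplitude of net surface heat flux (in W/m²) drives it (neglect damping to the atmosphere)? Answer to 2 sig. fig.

Areal heat capacity C = 1.66×10^8 J/(m^2 K) (given).
ω = 2π / 86400 s = 7.27×10^-5 s⁻¹.
Cω = 1.66×10^8 × 7.27×10^-5 = 12100 W/(m²·K).
F₀ = A × Cω = 0.00137 × 12100 = 16.5 W/m².

17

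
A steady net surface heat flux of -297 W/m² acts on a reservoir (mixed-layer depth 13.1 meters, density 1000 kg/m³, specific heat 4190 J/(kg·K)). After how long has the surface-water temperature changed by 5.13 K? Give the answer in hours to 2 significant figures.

260 hours

Areal heat capacity C = ρ c_p D = 1000 × 4190 × 13.1 = 5.49×10^7 J/(m²·K).
Time required: Δt = C ΔT / F = 5.49×10^7 × -5.13 / -297 = 9.48×10^5 s.
In hours: 9.48×10^5 s / (3600 s/hour) = 263 hours.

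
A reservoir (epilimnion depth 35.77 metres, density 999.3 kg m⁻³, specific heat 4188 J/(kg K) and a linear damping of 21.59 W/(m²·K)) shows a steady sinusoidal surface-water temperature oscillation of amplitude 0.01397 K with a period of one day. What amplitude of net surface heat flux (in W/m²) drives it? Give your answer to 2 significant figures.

150

Areal heat capacity C = ρ c_p D = 999.3 × 4188 × 35.77 = 1.50×10^8 J/(m^2 K).
ω = 2π / 86400 s = 7.27×10^-5 s⁻¹.
√((Cω)² + λ²) = √((10900)² + 21.59²) = 10900 W/(m²·K).
F₀ = A × √((Cω)²+λ²) = 0.01397 × 10900 = 152 W/m².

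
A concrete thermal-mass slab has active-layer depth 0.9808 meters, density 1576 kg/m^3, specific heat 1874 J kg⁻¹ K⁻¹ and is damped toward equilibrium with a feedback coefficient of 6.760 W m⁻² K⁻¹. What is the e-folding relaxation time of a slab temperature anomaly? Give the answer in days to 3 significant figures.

Areal heat capacity C = ρ c_p D = 1576 × 1874 × 0.9808 = 2.90×10^6 J m⁻² K⁻¹.
Relaxation time τ = C / λ = 2.90×10^6 / 6.760 = 4.29×10^5 s.
In days: 4.29×10^5 s / (86400 s/day) = 4.96 days.

4.96 days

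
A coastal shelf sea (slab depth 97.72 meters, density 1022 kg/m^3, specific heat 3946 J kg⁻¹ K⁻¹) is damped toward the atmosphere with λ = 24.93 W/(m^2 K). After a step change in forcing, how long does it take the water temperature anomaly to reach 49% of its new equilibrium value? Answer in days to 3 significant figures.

Areal heat capacity C = ρ c_p D = 1022 × 3946 × 97.72 = 3.94×10^8 J m⁻² K⁻¹.
τ = C / λ = 3.94×10^8 / 24.93 = 1.58×10^7 s.
Fraction reached: 1 − e^(−t/τ) = 0.49 ⇒ t = −τ ln(1 − 0.49) = τ × 0.673.
t = 1.06×10^7 s = 123 days.

123 days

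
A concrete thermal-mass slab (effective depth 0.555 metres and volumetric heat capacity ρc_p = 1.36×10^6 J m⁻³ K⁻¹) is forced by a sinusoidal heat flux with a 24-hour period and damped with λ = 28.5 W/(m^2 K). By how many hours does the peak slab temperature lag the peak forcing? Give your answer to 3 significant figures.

4.17 hours

Areal heat capacity C = ρc_p × D = 1.36×10^6 × 0.555 = 7.55×10^5 J m⁻² K⁻¹.
ω = 2π / 86400 s = 7.27×10^-5 s⁻¹.
Phase lag φ = arctan(Cω/λ) = arctan(54.9/28.5) = 1.09 rad.
Time lag = φ / ω = 1.09 / 7.27×10^-5 = 15000 s = 4.17 hours.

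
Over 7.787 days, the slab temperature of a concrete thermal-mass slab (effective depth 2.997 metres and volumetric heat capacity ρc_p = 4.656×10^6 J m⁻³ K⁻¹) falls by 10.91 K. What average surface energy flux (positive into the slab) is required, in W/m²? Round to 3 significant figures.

-226

Areal heat capacity C = ρc_p × D = 4.656×10^6 × 2.997 = 1.40×10^7 J/(m²·K).
Required heat per unit area: Q = C ΔT = 1.40×10^7 × -10.91 = -1.52×10^8 J/m².
Flux F = Q / Δt = -1.52×10^8 / 6.73×10^5 s = -226 W/m².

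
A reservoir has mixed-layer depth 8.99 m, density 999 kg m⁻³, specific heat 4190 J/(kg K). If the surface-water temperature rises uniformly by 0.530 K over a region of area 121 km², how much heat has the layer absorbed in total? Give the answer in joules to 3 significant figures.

2.41×10^15 J

Areal heat capacity C = ρ c_p D = 999 × 4190 × 8.99 = 3.76×10^7 J m⁻² K⁻¹.
Heat per unit area: q = C ΔT = 3.76×10^7 × 0.530 = 1.99×10^7 J/m².
Total heat: Q = q × A = 1.99×10^7 × (121 × 10⁶ m²) = 2.41×10^15 J.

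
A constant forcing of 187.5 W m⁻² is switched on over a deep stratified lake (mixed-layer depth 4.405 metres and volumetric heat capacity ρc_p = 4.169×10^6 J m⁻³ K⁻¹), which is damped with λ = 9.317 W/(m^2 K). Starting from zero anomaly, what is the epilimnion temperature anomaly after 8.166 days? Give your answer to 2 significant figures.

6.1 K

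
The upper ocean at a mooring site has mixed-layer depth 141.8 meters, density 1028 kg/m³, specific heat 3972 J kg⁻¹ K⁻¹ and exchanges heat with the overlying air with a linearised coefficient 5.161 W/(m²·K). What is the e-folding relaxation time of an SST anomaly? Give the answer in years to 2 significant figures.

3.6 years

Areal heat capacity C = ρ c_p D = 1028 × 3972 × 141.8 = 5.79×10^8 J m⁻² K⁻¹.
Relaxation time τ = C / λ = 5.79×10^8 / 5.161 = 1.12×10^8 s.
In years: 1.12×10^8 s / (3.156×10^7 s/year) = 3.56 years.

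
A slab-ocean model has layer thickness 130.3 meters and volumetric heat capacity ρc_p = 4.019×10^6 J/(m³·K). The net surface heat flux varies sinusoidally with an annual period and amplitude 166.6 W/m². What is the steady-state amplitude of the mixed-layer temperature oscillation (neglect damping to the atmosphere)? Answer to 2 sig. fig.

1.6 K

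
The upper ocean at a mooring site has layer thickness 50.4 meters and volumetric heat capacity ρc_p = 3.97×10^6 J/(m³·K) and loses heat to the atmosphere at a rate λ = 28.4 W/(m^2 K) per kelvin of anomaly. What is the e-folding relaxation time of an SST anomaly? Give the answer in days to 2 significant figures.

Areal heat capacity C = ρc_p × D = 3.97×10^6 × 50.4 = 2.00×10^8 J/(m²·K).
Relaxation time τ = C / λ = 2.00×10^8 / 28.4 = 7.05×10^6 s.
In days: 7.05×10^6 s / (86400 s/day) = 81.5 days.

82 days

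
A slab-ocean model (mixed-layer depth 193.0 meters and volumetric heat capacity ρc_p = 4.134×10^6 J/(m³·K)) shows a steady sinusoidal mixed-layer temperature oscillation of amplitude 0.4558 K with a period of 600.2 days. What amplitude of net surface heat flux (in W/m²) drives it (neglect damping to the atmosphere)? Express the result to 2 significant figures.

44

Areal heat capacity C = ρc_p × D = 4.134×10^6 × 193.0 = 7.98×10^8 J/(m²·K).
ω = 2π / 5.19×10^7 s = 1.21×10^-7 s⁻¹.
Cω = 7.98×10^8 × 1.21×10^-7 = 96.7 W/(m²·K).
F₀ = A × Cω = 0.4558 × 96.7 = 44.1 W/m².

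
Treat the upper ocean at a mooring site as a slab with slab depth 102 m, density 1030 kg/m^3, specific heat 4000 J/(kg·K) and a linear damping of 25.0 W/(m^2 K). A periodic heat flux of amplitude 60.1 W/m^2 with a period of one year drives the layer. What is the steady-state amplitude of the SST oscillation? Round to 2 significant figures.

0.69 K

Areal heat capacity C = ρ c_p D = 1030 × 4000 × 102 = 4.20×10^8 J/(m^2 K).
Angular frequency ω = 2π / T = 2π / 3.15×10^7 s = 1.99×10^-7 s⁻¹.
√((Cω)² + λ²) = √((83.7)² + 25.0²) = 87.4 W/(m²·K).
Amplitude A = F₀ / √((Cω)²+λ²) = 60.1 / 87.4 = 0.688 K.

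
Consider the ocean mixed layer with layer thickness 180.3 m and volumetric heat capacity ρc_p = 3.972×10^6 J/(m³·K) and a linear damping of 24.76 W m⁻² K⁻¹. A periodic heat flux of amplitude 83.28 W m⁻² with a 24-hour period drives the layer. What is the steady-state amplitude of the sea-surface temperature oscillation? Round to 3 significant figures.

Areal heat capacity C = ρc_p × D = 3.972×10^6 × 180.3 = 7.16×10^8 J m⁻² K⁻¹.
Angular frequency ω = 2π / T = 2π / 86400 s = 7.27×10^-5 s⁻¹.
√((Cω)² + λ²) = √((52100)² + 24.76²) = 52100 W/(m²·K).
Amplitude A = F₀ / √((Cω)²+λ²) = 83.28 / 52100 = 0.00160 K.

0.00160 K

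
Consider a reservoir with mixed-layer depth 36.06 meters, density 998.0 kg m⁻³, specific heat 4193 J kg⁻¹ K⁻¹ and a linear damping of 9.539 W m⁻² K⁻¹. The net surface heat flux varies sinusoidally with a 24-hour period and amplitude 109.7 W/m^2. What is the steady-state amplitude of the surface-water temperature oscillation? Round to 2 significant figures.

0.010 K

Areal heat capacity C = ρ c_p D = 998.0 × 4193 × 36.06 = 1.51×10^8 J/(m²·K).
Angular frequency ω = 2π / T = 2π / 86400 s = 7.27×10^-5 s⁻¹.
√((Cω)² + λ²) = √((11000)² + 9.539²) = 11000 W/(m²·K).
Amplitude A = F₀ / √((Cω)²+λ²) = 109.7 / 11000 = 0.0100 K.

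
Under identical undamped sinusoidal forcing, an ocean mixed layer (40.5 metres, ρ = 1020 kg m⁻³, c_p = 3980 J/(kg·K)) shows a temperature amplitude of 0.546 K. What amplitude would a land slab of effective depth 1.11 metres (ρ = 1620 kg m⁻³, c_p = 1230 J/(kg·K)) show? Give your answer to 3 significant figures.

40.6 K

C_ocean = 1.64×10^8 J/(m²·K); C_land = 2.21×10^6 J/(m²·K).
A ∝ 1/C ⇒ A_land = A_ocean × C_ocean/C_land = 0.546 × 74.3 = 40.6 K.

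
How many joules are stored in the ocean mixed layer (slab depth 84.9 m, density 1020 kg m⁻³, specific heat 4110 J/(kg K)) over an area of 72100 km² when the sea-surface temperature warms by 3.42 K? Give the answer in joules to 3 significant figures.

Areal heat capacity C = ρ c_p D = 1020 × 4110 × 84.9 = 3.56×10^8 J/(m²·K).
Heat per unit area: q = C ΔT = 3.56×10^8 × 3.42 = 1.22×10^9 J/m².
Total heat: Q = q × A = 1.22×10^9 × (72100 × 10⁶ m²) = 8.78×10^19 J.

8.78×10^19 J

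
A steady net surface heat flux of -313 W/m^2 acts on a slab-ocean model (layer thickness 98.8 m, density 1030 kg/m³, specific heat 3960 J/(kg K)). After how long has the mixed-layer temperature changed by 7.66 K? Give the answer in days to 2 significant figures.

110 days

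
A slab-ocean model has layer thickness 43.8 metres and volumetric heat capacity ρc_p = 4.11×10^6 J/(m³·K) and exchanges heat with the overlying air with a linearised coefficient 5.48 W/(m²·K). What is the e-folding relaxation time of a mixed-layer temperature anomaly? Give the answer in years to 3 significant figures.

1.04 years

Areal heat capacity C = ρc_p × D = 4.11×10^6 × 43.8 = 1.80×10^8 J/(m^2 K).
Relaxation time τ = C / λ = 1.80×10^8 / 5.48 = 3.28×10^7 s.
In years: 3.28×10^7 s / (3.156×10^7 s/year) = 1.04 years.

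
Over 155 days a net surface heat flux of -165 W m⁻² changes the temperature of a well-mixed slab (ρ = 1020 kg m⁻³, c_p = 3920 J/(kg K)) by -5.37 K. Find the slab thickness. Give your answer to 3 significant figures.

103 m

Heat input Q = F Δt = -165 × 1.34×10^7 s = -2.21×10^9 J/m².
Required areal heat capacity C = Q / ΔT = 4.11×10^8 J/(m²·K).
Depth D = C / (ρ c_p) = 4.11×10^8 / (1020 × 3920) = 103 m.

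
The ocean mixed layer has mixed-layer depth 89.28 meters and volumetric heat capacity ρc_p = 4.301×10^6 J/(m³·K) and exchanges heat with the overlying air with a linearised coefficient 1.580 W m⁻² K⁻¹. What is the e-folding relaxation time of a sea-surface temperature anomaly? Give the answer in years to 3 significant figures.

7.70 years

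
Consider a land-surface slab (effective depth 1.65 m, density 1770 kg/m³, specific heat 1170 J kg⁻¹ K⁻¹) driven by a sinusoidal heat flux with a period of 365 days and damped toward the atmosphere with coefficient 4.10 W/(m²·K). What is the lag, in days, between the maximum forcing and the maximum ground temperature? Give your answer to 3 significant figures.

Areal heat capacity C = ρ c_p D = 1770 × 1170 × 1.65 = 3.42×10^6 J/(m^2 K).
ω = 2π / 3.15×10^7 s = 1.99×10^-7 s⁻¹.
Phase lag φ = arctan(Cω/λ) = arctan(0.681/4.10) = 0.165 rad.
Time lag = φ / ω = 0.165 / 1.99×10^-7 = 8.26×10^5 s = 9.56 days.

9.56 days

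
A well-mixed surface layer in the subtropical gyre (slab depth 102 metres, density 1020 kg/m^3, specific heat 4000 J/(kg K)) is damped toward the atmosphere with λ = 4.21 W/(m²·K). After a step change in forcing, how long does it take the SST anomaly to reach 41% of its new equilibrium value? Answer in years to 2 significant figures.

Areal heat capacity C = ρ c_p D = 1020 × 4000 × 102 = 4.16×10^8 J/(m^2 K).
τ = C / λ = 4.16×10^8 / 4.21 = 9.89×10^7 s.
Fraction reached: 1 − e^(−t/τ) = 0.41 ⇒ t = −τ ln(1 − 0.41) = τ × 0.528.
t = 5.22×10^7 s = 1.65 years.

1.7 years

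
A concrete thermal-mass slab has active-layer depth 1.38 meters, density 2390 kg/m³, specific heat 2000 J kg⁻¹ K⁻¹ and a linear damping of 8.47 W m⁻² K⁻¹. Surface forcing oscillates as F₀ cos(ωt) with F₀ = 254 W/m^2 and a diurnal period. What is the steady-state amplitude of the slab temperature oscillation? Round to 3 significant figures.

0.529 K

Areal heat capacity C = ρ c_p D = 2390 × 2000 × 1.38 = 6.60×10^6 J/(m²·K).
Angular frequency ω = 2π / T = 2π / 86400 s = 7.27×10^-5 s⁻¹.
√((Cω)² + λ²) = √((480)² + 8.47²) = 480 W/(m²·K).
Amplitude A = F₀ / √((Cω)²+λ²) = 254 / 480 = 0.529 K.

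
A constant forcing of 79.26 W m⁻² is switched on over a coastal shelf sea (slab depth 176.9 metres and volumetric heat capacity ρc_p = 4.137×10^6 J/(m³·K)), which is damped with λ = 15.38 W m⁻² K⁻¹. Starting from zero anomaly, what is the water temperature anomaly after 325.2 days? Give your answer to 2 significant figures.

2.3 K

Areal heat capacity C = ρc_p × D = 4.137×10^6 × 176.9 = 7.32×10^8 J/(m²·K).
τ = C / λ = 7.32×10^8 / 15.38 = 4.76×10^7 s.
Equilibrium anomaly ΔT_eq = F / λ = 79.26 / 15.38 = 5.15 K.
t = 325.2 days = 2.81×10^7 s, so t/τ = 0.590.
ΔT(t) = ΔT_eq (1 − e^(−t/τ)) = 5.15 × (1 − e^−0.590) = 2.30 K.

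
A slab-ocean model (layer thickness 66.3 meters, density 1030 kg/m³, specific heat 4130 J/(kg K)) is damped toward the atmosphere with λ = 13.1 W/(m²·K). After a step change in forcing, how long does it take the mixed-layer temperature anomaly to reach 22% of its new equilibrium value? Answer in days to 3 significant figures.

61.9 days

Areal heat capacity C = ρ c_p D = 1030 × 4130 × 66.3 = 2.82×10^8 J/(m²·K).
τ = C / λ = 2.82×10^8 / 13.1 = 2.15×10^7 s.
Fraction reached: 1 − e^(−t/τ) = 0.22 ⇒ t = −τ ln(1 − 0.22) = τ × 0.248.
t = 5.35×10^6 s = 61.9 days.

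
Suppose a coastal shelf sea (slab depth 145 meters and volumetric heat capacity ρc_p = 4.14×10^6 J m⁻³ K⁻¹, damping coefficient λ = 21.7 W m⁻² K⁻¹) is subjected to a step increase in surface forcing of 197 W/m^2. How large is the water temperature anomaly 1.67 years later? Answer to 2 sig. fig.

Areal heat capacity C = ρc_p × D = 4.14×10^6 × 145 = 6.00×10^8 J/(m²·K).
τ = C / λ = 6.00×10^8 / 21.7 = 2.77×10^7 s.
Equilibrium anomaly ΔT_eq = F / λ = 197 / 21.7 = 9.08 K.
t = 1.67 years = 5.27×10^7 s, so t/τ = 1.91.
ΔT(t) = ΔT_eq (1 − e^(−t/τ)) = 9.08 × (1 − e^−1.91) = 7.73 K.

7.7 K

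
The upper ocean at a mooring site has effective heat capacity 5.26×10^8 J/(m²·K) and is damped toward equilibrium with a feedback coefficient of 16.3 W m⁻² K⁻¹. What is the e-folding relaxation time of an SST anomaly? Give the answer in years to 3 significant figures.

Areal heat capacity C = 5.26×10^8 J/(m²·K) (given).
Relaxation time τ = C / λ = 5.26×10^8 / 16.3 = 3.23×10^7 s.
In years: 3.23×10^7 s / (3.156×10^7 s/year) = 1.02 years.

1.02 years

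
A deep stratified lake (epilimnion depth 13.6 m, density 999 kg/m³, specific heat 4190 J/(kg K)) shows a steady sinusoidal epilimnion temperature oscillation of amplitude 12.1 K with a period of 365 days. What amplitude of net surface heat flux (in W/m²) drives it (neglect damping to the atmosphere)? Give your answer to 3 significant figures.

137

Areal heat capacity C = ρ c_p D = 999 × 4190 × 13.6 = 5.69×10^7 J/(m²·K).
ω = 2π / 3.15×10^7 s = 1.99×10^-7 s⁻¹.
Cω = 5.69×10^7 × 1.99×10^-7 = 11.3 W/(m²·K).
F₀ = A × Cω = 12.1 × 11.3 = 137 W/m².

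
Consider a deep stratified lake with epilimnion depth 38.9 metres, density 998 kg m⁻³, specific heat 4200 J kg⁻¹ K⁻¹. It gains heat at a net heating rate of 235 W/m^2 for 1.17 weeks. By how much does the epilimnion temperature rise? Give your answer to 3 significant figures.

Areal heat capacity C = ρ c_p D = 998 × 4200 × 38.9 = 1.63×10^8 J/(m^2 K).
Net heat input Q = F Δt = 235 × (1.17 weeks × 6.048×10^5 s/week) = 1.66×10^8 J/m².
ΔT = Q / C = 1.66×10^8 / 1.63×10^8 = 1.02 K.

1.02 K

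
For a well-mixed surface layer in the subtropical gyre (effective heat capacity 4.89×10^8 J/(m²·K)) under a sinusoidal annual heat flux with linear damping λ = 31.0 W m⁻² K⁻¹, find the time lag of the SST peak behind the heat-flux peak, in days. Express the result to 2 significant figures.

Areal heat capacity C = 4.89×10^8 J/(m²·K) (given).
ω = 2π / 3.15×10^7 s = 1.99×10^-7 s⁻¹.
Phase lag φ = arctan(Cω/λ) = arctan(97.4/31.0) = 1.26 rad.
Time lag = φ / ω = 1.26 / 1.99×10^-7 = 6.34×10^6 s = 73.4 days.

73 days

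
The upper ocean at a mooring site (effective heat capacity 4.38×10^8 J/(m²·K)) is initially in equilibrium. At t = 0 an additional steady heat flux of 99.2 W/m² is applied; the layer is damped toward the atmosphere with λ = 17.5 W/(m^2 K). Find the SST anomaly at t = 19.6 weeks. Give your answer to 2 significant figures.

2.1 K

Areal heat capacity C = 4.38×10^8 J/(m²·K) (given).
τ = C / λ = 4.38×10^8 / 17.5 = 2.50×10^7 s.
Equilibrium anomaly ΔT_eq = F / λ = 99.2 / 17.5 = 5.67 K.
t = 19.6 weeks = 1.19×10^7 s, so t/τ = 0.474.
ΔT(t) = ΔT_eq (1 − e^(−t/τ)) = 5.67 × (1 − e^−0.474) = 2.14 K.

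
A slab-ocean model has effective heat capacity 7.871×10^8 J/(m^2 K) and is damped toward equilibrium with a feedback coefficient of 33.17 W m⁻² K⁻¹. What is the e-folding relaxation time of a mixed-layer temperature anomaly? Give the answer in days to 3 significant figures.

275 days

Areal heat capacity C = 7.871×10^8 J/(m^2 K) (given).
Relaxation time τ = C / λ = 7.87×10^8 / 33.17 = 2.37×10^7 s.
In days: 2.37×10^7 s / (86400 s/day) = 275 days.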